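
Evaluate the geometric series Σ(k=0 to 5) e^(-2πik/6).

Sum of all nth roots of unity equals 0 for n > 1 (geometric series with r ≠ 1).

0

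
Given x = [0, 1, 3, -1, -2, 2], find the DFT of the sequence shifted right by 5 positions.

Time shift by 5: X_shifted[k] = ω_6^(5k) · X[k]
Shifted x = [1, 3, -1, -2, 2, 0]

DFT(x[n-5]) = [3, 4, -3.0000-5.1962i, 1, -3.0000+5.1962i, 4]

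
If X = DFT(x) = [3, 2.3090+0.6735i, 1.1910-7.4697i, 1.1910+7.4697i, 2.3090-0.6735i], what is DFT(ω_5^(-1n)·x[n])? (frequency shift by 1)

Modulation property: DFT(ω_5^(-1n)·x[n]) = X[(k-1) mod 5], so circularly shift X by 1 positions.

X[k-1] = [2.3090-0.6735i, 3, 2.3090+0.6735i, 1.1910-7.4697i, 1.1910+7.4697i]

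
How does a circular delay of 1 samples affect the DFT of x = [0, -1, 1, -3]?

Time shift by 1: X_shifted[k] = ω_4^(1k) · X[k]
Shifted x = [-3, 0, -1, 1]

DFT(x[n-1]) = [-3, -2+1i, -5, -2-1i]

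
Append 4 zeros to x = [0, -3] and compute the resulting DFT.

Original 2-point DFT: [-3, 3]
Zero-padded 6-point DFT provides frequency interpolation.

DFT_6([x, 0, ...]) = [-3, -1.5000+2.5981i, 1.5000+2.5981i, 3, 1.5000-2.5981i, -1.5000-2.5981i]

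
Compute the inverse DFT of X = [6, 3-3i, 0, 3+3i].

x[n] = (1/4) Σ(k=0 to 3) X[k] · e^(2πikn/4)

Computing each x[n]:
x[0] = 3
x[1] = 3
x[2] = 0
x[3] = 0

x = [3, 3, 0, 0]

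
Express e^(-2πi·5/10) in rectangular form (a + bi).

ω_10^5 = e^(-2πi·5/10)
= cos(-2π·5/10) + i·sin(-2π·5/10)
= cos(-10π/10) + i·sin(-10π/10)

ω_10^5 = cos(-10π/10) + i·sin(-10π/10) = -1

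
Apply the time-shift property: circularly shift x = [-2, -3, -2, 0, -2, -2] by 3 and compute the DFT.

Time shift by 3: X_shifted[k] = ω_6^(3k) · X[k]
Shifted x = [0, -2, -2, -2, -3, -2]

DFT(x[n-3]) = [-11, 2.5000-0.8660i, 2.5000+0.8660i, 1, 2.5000-0.8660i, 2.5000+0.8660i]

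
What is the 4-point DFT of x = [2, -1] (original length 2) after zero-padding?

Original 2-point DFT: [1, 3]
Zero-padded 4-point DFT provides frequency interpolation.

DFT_4([x, 0, ...]) = [1, 2+1i, 3, 2-1i]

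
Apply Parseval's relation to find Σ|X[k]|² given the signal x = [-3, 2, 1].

Parseval: Σ|x[n]|² = (1/N)Σ|X[k]|², so Σ|X[k]|² = N·Σ|x[n]|² = 3·14.0000

Σ|X[k]|² = N·Σ|x[n]|² = 3·14.0000 = 42.0000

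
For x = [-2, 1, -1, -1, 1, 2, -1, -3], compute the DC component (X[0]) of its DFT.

X[0] = Σ(n=0 to 7) x[n] · ω_8^0 = Σ x[n]
= (-2) + (1) + (-1) + (-1) + (1) + (2) + (-1) + (-3)

X[0] = -4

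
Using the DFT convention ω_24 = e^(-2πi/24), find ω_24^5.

ω_24^5 = e^(-2πi·5/24)
= cos(-2π·5/24) + i·sin(-2π·5/24)
= cos(-10π/24) + i·sin(-10π/24)

ω_24^5 = cos(-10π/24) + i·sin(-10π/24) = 0.2588-0.9659i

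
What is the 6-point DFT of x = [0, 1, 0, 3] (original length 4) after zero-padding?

Original 4-point DFT: [4, 2i, -4, -2i]
Zero-padded 6-point DFT provides frequency interpolation.

DFT_6([x, 0, ...]) = [4, -2.5000-0.8660i, 2.5000-0.8660i, -4, 2.5000+0.8660i, -2.5000+0.8660i]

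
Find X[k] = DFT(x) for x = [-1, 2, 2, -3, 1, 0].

X[k] = Σ(n=0 to 5) x[n] · ω_6^(nk)
where ω_6 = e^(-2πi/6)

Computing each X[k]:
X[0] = 1
X[1] = 1.5000-2.5981i
X[2] = -6.5000-0.8660i
X[3] = 3
X[4] = -6.5000+0.8660i
X[5] = 1.5000+2.5981i

X = [1, 1.5000-2.5981i, -6.5000-0.8660i, 3, -6.5000+0.8660i, 1.5000+2.5981i]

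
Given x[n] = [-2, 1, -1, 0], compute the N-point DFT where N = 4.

X[k] = Σ(n=0 to 3) x[n] · ω_4^(nk)
where ω_4 = e^(-2πi/4)

Computing each X[k]:
X[0] = -2
X[1] = -1-1i
X[2] = -4
X[3] = -1+1i

X = [-2, -1-1i, -4, -1+1i]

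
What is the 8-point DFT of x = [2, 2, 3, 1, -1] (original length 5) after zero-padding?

Original 5-point DFT: [7, -0.9271-4.0287i, 2.4271+0.1388i, 2.4271-0.1388i, -0.9271+4.0287i]
Zero-padded 8-point DFT provides frequency interpolation.

DFT_8([x, 0, ...]) = [7, 3.7071-5.1213i, -2-1i, 2.2929+0.8787i, 1, 2.2929-0.8787i, -2+1i, 3.7071+5.1213i]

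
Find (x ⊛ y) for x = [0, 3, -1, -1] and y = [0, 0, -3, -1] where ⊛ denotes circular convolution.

(x ⊛ y)[n] = Σ(m=0 to 3) x[m] · y[(n-m) mod 4]

Computing each output sample:
(x ⊛ y)[0] = 0
(x ⊛ y)[1] = 4
(x ⊛ y)[2] = 1
(x ⊛ y)[3] = -9

x ⊛ y = [0, 4, 1, -9]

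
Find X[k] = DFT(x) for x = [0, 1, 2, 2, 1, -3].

X[k] = Σ(n=0 to 5) x[n] · ω_6^(nk)
where ω_6 = e^(-2πi/6)

Computing each X[k]:
X[0] = 3
X[1] = -4.5000-4.3301i
X[2] = 1.5000-2.5981i
X[3] = 3
X[4] = 1.5000+2.5981i
X[5] = -4.5000+4.3301i

X = [3, -4.5000-4.3301i, 1.5000-2.5981i, 3, 1.5000+2.5981i, -4.5000+4.3301i]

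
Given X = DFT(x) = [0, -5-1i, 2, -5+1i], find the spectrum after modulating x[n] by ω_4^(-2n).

Modulation property: DFT(ω_4^(-2n)·x[n]) = X[(k-2) mod 4], so circularly shift X by 2 positions.

X[k-2] = [2, -5+1i, 0, -5-1i]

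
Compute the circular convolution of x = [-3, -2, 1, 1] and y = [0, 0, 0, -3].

(x ⊛ y)[n] = Σ(m=0 to 3) x[m] · y[(n-m) mod 4]

Computing each output sample:
(x ⊛ y)[0] = 6
(x ⊛ y)[1] = -3
(x ⊛ y)[2] = -3
(x ⊛ y)[3] = 9

x ⊛ y = [6, -3, -3, 9]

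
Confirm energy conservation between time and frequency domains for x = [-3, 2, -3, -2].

Time domain:
Σ|x[n]|² = |-3|² + |2|² + |-3|² + |-2|² = 26.0000

Frequency domain:
(1/4)Σ|X[k]|² = (1/4)(|-6|² + |-4i|² + |-6|² + |4i|²) = (1/4)·104.0000 = 26.0000

Both sides agree, confirming Parseval's theorem.

Σ|x[n]|² = (1/N)Σ|X[k]|² = 26.0000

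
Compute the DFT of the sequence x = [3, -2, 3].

X[k] = Σ(n=0 to 2) x[n] · ω_3^(nk)
where ω_3 = e^(-2πi/3)

Computing each X[k]:
X[0] = 4
X[1] = 2.5000+4.3301i
X[2] = 2.5000-4.3301i

X = [4, 2.5000+4.3301i, 2.5000-4.3301i]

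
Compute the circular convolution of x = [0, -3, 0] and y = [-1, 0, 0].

(x ⊛ y)[n] = Σ(m=0 to 2) x[m] · y[(n-m) mod 3]

Computing each output sample:
(x ⊛ y)[0] = 0
(x ⊛ y)[1] = 3
(x ⊛ y)[2] = 0

x ⊛ y = [0, 3, 0]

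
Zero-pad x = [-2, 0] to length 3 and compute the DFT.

Original 2-point DFT: [-2, -2]
Zero-padded 3-point DFT provides frequency interpolation.

DFT_3([x, 0, ...]) = [-2, -2, -2]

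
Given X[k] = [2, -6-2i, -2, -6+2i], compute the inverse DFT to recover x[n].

x[n] = (1/4) Σ(k=0 to 3) X[k] · e^(2πikn/4)

Computing each x[n]:
x[0] = -3
x[1] = 2
x[2] = 3
x[3] = 0

x = [-3, 2, 3, 0]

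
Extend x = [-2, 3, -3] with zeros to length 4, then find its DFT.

Original 3-point DFT: [-2, -2.0000-5.1962i, -2.0000+5.1962i]
Zero-padded 4-point DFT provides frequency interpolation.

DFT_4([x, 0, ...]) = [-2, 1-3i, -8, 1+3i]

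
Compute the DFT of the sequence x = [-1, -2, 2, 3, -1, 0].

X[k] = Σ(n=0 to 5) x[n] · ω_6^(nk)
where ω_6 = e^(-2πi/6)

Computing each X[k]:
X[0] = 1
X[1] = -5.5000-0.8660i
X[2] = 2.5000+4.3301i
X[3] = -1
X[4] = 2.5000-4.3301i
X[5] = -5.5000+0.8660i

X = [1, -5.5000-0.8660i, 2.5000+4.3301i, -1, 2.5000-4.3301i, -5.5000+0.8660i]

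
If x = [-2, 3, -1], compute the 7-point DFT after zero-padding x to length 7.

Original 3-point DFT: [0, -3.0000-3.4641i, -3.0000+3.4641i]
Zero-padded 7-point DFT provides frequency interpolation.

DFT_7([x, 0, ...]) = [0, 0.0930-1.3706i, -1.7666-3.3587i, -5.3264-2.0835i, -5.3264+2.0835i, -1.7666+3.3587i, 0.0930+1.3706i]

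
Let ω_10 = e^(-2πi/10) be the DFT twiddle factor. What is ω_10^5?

ω_10^5 = e^(-2πi·5/10)
= cos(-2π·5/10) + i·sin(-2π·5/10)
= cos(-10π/10) + i·sin(-10π/10)

ω_10^5 = cos(-10π/10) + i·sin(-10π/10) = -1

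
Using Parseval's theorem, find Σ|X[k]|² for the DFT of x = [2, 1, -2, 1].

Parseval: Σ|x[n]|² = (1/N)Σ|X[k]|², so Σ|X[k]|² = N·Σ|x[n]|² = 4·10.0000

Σ|X[k]|² = N·Σ|x[n]|² = 4·10.0000 = 40.0000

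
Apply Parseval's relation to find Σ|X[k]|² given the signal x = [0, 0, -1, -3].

Parseval: Σ|x[n]|² = (1/N)Σ|X[k]|², so Σ|X[k]|² = N·Σ|x[n]|² = 4·10.0000

Σ|X[k]|² = N·Σ|x[n]|² = 4·10.0000 = 40.0000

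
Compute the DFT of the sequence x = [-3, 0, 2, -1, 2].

X[k] = Σ(n=0 to 4) x[n] · ω_5^(nk)
where ω_5 = e^(-2πi/5)

Computing each X[k]:
X[0] = 0
X[1] = -3.1910+0.1388i
X[2] = -4.3090+4.0287i
X[3] = -4.3090-4.0287i
X[4] = -3.1910-0.1388i

X = [0, -3.1910+0.1388i, -4.3090+4.0287i, -4.3090-4.0287i, -3.1910-0.1388i]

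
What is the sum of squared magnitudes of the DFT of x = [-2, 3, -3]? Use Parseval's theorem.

Parseval: Σ|x[n]|² = (1/N)Σ|X[k]|², so Σ|X[k]|² = N·Σ|x[n]|² = 3·22.0000

Σ|X[k]|² = N·Σ|x[n]|² = 3·22.0000 = 66.0000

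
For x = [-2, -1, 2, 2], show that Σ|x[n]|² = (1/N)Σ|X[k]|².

Time domain:
Σ|x[n]|² = |-2|² + |-1|² + |2|² + |2|² = 13.0000

Frequency domain:
(1/4)Σ|X[k]|² = (1/4)(|1|² + |-4+3i|² + |-1|² + |-4-3i|²) = (1/4)·52.0000 = 13.0000

Both sides agree, confirming Parseval's theorem.

Σ|x[n]|² = (1/N)Σ|X[k]|² = 13.0000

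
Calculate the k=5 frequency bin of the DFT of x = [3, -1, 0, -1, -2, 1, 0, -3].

X[5] = Σ(n=0 to 7) x[n] · ω_8^(5n) where ω_8 = e^(-2πi/8)
= (3)·ω_8^0 + (-1)·ω_8^5 + (0)·ω_8^10 + (-1)·ω_8^15 + (-2)·ω_8^20 + (1)·ω_8^25 + (0)·ω_8^30 + (-3)·ω_8^35

X[5] = 7.8284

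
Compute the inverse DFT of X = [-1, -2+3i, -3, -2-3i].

x[n] = (1/4) Σ(k=0 to 3) X[k] · e^(2πikn/4)

Computing each x[n]:
x[0] = -2
x[1] = -1
x[2] = 0
x[3] = 2

x = [-2, -1, 0, 2]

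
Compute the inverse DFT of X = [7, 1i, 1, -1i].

x[n] = (1/4) Σ(k=0 to 3) X[k] · e^(2πikn/4)

Computing each x[n]:
x[0] = 2
x[1] = 1
x[2] = 2
x[3] = 2

x = [2, 1, 2, 2]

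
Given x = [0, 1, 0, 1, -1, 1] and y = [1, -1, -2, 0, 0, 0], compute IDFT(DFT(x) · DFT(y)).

(x ⊛ y)[n] = Σ(m=0 to 5) x[m] · y[(n-m) mod 6]

Computing each output sample:
(x ⊛ y)[0] = 1
(x ⊛ y)[1] = -1
(x ⊛ y)[2] = -1
(x ⊛ y)[3] = -1
(x ⊛ y)[4] = -2
(x ⊛ y)[5] = 0

x ⊛ y = [1, -1, -1, -1, -2, 0]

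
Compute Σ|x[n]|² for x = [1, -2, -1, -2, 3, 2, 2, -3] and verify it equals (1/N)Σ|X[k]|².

Time domain:
Σ|x[n]|² = |1|² + |-2|² + |-1|² + |-2|² + |3|² + |2|² + |2|² + |-3|² = 36.0000

Frequency domain:
(1/8)Σ|X[k]|² = (1/8)(|0|² + |-5.5355+5.1213i|² + |3-5i|² + |1.5355-0.8787i|² + |10|² + |1.5355+0.8787i|² + |3+5i|² + |-5.5355-5.1213i|²) = (1/8)·288.0000 = 36.0000

Both sides agree, confirming Parseval's theorem.

Σ|x[n]|² = (1/N)Σ|X[k]|² = 36.0000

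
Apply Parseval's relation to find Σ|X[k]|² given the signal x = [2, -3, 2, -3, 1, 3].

Parseval: Σ|x[n]|² = (1/N)Σ|X[k]|², so Σ|X[k]|² = N·Σ|x[n]|² = 6·36.0000

Σ|X[k]|² = N·Σ|x[n]|² = 6·36.0000 = 216.0000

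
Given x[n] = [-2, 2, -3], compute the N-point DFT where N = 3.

X[k] = Σ(n=0 to 2) x[n] · ω_3^(nk)
where ω_3 = e^(-2πi/3)

Computing each X[k]:
X[0] = -3
X[1] = -1.5000-4.3301i
X[2] = -1.5000+4.3301i

X = [-3, -1.5000-4.3301i, -1.5000+4.3301i]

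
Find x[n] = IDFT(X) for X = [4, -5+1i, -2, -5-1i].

x[n] = (1/4) Σ(k=0 to 3) X[k] · e^(2πikn/4)

Computing each x[n]:
x[0] = -2
x[1] = 1
x[2] = 3
x[3] = 2

x = [-2, 1, 3, 2]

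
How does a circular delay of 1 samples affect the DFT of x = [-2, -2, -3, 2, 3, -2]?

Time shift by 1: X_shifted[k] = ω_6^(1k) · X[k]
Shifted x = [-2, -2, -2, -3, 2, 3]

DFT(x[n-1]) = [-4, 1.5000+7.7942i, -5.5000+0.8660i, 0, -5.5000-0.8660i, 1.5000-7.7942i]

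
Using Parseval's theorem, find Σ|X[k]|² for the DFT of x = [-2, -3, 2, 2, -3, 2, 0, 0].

Parseval: Σ|x[n]|² = (1/N)Σ|X[k]|², so Σ|X[k]|² = N·Σ|x[n]|² = 8·34.0000

Σ|X[k]|² = N·Σ|x[n]|² = 8·34.0000 = 272.0000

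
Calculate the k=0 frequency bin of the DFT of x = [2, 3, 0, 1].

X[0] = Σ(n=0 to 3) x[n] · ω_4^0 = Σ x[n]
= (2) + (3) + (0) + (1)

X[0] = 6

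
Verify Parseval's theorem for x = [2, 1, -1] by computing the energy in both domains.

Time domain:
Σ|x[n]|² = |2|² + |1|² + |-1|² = 6.0000

Frequency domain:
(1/3)Σ|X[k]|² = (1/3)(|2|² + |2.0000-1.7321i|² + |2.0000+1.7321i|²) = (1/3)·18.0000 = 6.0000

Both sides agree, confirming Parseval's theorem.

Σ|x[n]|² = (1/N)Σ|X[k]|² = 6.0000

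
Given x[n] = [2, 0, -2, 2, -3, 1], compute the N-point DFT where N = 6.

X[k] = Σ(n=0 to 5) x[n] · ω_6^(nk)
where ω_6 = e^(-2πi/6)

Computing each X[k]:
X[0] = 0
X[1] = 3
X[2] = 6.0000+1.7321i
X[3] = -6
X[4] = 6.0000-1.7321i
X[5] = 3

X = [0, 3, 6.0000+1.7321i, -6, 6.0000-1.7321i, 3]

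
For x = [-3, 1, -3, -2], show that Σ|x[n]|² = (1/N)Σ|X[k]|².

Time domain:
Σ|x[n]|² = |-3|² + |1|² + |-3|² + |-2|² = 23.0000

Frequency domain:
(1/4)Σ|X[k]|² = (1/4)(|-7|² + |-3i|² + |-5|² + |3i|²) = (1/4)·92.0000 = 23.0000

Both sides agree, confirming Parseval's theorem.

Σ|x[n]|² = (1/N)Σ|X[k]|² = 23.0000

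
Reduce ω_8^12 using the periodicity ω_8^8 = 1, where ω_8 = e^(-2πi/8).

Since ω_8^8 = 1, powers reduce modulo 8.
12 mod 8 = 4
So ω_8^12 = ω_8^4 = e^(-2πi·4/8)

ω_8^12 = ω_8^4 = -1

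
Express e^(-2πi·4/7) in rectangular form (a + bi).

ω_7^4 = e^(-2πi·4/7)
= cos(-2π·4/7) + i·sin(-2π·4/7)
= cos(-8π/7) + i·sin(-8π/7)

ω_7^4 = cos(-8π/7) + i·sin(-8π/7) = -0.9010+0.4339i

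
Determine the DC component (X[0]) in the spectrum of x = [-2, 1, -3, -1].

X[0] = Σ(n=0 to 3) x[n] · ω_4^0 = Σ x[n]
= (-2) + (1) + (-3) + (-1)

X[0] = -5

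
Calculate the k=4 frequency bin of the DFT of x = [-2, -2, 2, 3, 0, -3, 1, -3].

X[4] = Σ(n=0 to 7) x[n] · ω_8^(4n) where ω_8 = e^(-2πi/8)
= (-2)·ω_8^0 + (-2)·ω_8^4 + (2)·ω_8^8 + (3)·ω_8^12 + (0)·ω_8^16 + (-3)·ω_8^20 + (1)·ω_8^24 + (-3)·ω_8^28

X[4] = 6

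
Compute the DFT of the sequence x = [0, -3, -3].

X[k] = Σ(n=0 to 2) x[n] · ω_3^(nk)
where ω_3 = e^(-2πi/3)

Computing each X[k]:
X[0] = -6
X[1] = 3
X[2] = 3

X = [-6, 3, 3]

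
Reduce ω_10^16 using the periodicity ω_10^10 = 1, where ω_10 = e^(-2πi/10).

Since ω_10^10 = 1, powers reduce modulo 10.
16 mod 10 = 6
So ω_10^16 = ω_10^6 = e^(-2πi·6/10)

ω_10^16 = ω_10^6 = -0.8090+0.5878i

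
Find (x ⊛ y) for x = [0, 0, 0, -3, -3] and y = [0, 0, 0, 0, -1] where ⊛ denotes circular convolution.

(x ⊛ y)[n] = Σ(m=0 to 4) x[m] · y[(n-m) mod 5]

Computing each output sample:
(x ⊛ y)[0] = 0
(x ⊛ y)[1] = 0
(x ⊛ y)[2] = 3
(x ⊛ y)[3] = 3
(x ⊛ y)[4] = 0

x ⊛ y = [0, 0, 3, 3, 0]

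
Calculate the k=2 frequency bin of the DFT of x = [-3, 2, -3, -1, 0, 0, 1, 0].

X[2] = Σ(n=0 to 7) x[n] · ω_8^(2n) where ω_8 = e^(-2πi/8)
= (-3)·ω_8^0 + (2)·ω_8^2 + (-3)·ω_8^4 + (-1)·ω_8^6 + (0)·ω_8^8 + (0)·ω_8^10 + (1)·ω_8^12 + (0)·ω_8^14

X[2] = -1-3i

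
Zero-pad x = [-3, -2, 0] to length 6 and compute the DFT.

Original 3-point DFT: [-5, -2.0000+1.7321i, -2.0000-1.7321i]
Zero-padded 6-point DFT provides frequency interpolation.

DFT_6([x, 0, ...]) = [-5, -4.0000+1.7321i, -2.0000+1.7321i, -1, -2.0000-1.7321i, -4.0000-1.7321i]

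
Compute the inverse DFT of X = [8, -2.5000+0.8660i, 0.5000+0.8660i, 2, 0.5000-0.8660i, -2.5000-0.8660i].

x[n] = (1/6) Σ(k=0 to 5) X[k] · e^(2πikn/6)

Computing each x[n]:
x[0] = 1
x[1] = 0
x[2] = 2
x[3] = 2
x[4] = 2
x[5] = 1

x = [1, 0, 2, 2, 2, 1]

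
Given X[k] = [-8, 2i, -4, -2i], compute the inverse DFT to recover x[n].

x[n] = (1/4) Σ(k=0 to 3) X[k] · e^(2πikn/4)

Computing each x[n]:
x[0] = -3
x[1] = -2
x[2] = -3
x[3] = 0

x = [-3, -2, -3, 0]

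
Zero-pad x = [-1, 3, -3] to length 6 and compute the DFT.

Original 3-point DFT: [-1, -1.0000-5.1962i, -1.0000+5.1962i]
Zero-padded 6-point DFT provides frequency interpolation.

DFT_6([x, 0, ...]) = [-1, 2, -1.0000-5.1962i, -7, -1.0000+5.1962i, 2]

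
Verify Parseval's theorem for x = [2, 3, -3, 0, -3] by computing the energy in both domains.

Time domain:
Σ|x[n]|² = |2|² + |3|² + |-3|² + |0|² + |-3|² = 31.0000

Frequency domain:
(1/5)Σ|X[k]|² = (1/5)(|-1|² + |4.4271-3.9430i|² + |1.0729-6.3799i|² + |1.0729+6.3799i|² + |4.4271+3.9430i|²) = (1/5)·155.0000 = 31.0000

Both sides agree, confirming Parseval's theorem.

Σ|x[n]|² = (1/N)Σ|X[k]|² = 31.0000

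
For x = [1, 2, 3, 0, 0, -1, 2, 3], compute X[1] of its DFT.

X[1] = Σ(n=0 to 7) x[n] · ω_8^(1n) where ω_8 = e^(-2πi/8)
= (1)·ω_8^0 + (2)·ω_8^1 + (3)·ω_8^2 + (0)·ω_8^3 + (0)·ω_8^4 + (-1)·ω_8^5 + (2)·ω_8^6 + (3)·ω_8^7

X[1] = 5.2426-1.0000i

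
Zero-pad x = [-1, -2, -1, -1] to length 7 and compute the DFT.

Original 4-point DFT: [-5, 1i, 1, -1i]
Zero-padded 7-point DFT provides frequency interpolation.

DFT_7([x, 0, ...]) = [-5, -1.1235+2.9725i, -0.2775+0.7341i, 0.4010+1.0609i, 0.4010-1.0609i, -0.2775-0.7341i, -1.1235-2.9725i]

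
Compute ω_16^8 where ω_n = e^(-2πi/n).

ω_16^8 = e^(-2πi·8/16)
= cos(-2π·8/16) + i·sin(-2π·8/16)
= cos(-16π/16) + i·sin(-16π/16)

ω_16^8 = cos(-16π/16) + i·sin(-16π/16) = -1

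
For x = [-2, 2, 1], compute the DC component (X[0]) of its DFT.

X[0] = Σ(n=0 to 2) x[n] · ω_3^0 = Σ x[n]
= (-2) + (2) + (1)

X[0] = 1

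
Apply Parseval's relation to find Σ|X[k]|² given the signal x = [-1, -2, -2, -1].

Parseval: Σ|x[n]|² = (1/N)Σ|X[k]|², so Σ|X[k]|² = N·Σ|x[n]|² = 4·10.0000

Σ|X[k]|² = N·Σ|x[n]|² = 4·10.0000 = 40.0000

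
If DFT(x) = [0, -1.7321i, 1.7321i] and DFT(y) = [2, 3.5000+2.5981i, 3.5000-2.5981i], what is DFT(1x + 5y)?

By linearity: DFT(1x + 5y) = 1·DFT(x) + 5·DFT(y)
= 1·[0, -1.7321i, 1.7321i] + 5·[2, 3.5000+2.5981i, 3.5000-2.5981i]

Computing element-wise:
Z[0] = 1·(0) + 5·(2) = 10
Z[1] = 1·(-1.7321i) + 5·(3.5000+2.5981i) = 17.5000+11.2584i
Z[2] = 1·(1.7321i) + 5·(3.5000-2.5981i) = 17.5000-11.2584i

DFT(1x + 5y) = 1·X + 5·Y = [10, 17.5000+11.2584i, 17.5000-11.2584i]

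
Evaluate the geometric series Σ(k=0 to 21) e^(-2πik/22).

Sum of all nth roots of unity equals 0 for n > 1 (geometric series with r ≠ 1).

0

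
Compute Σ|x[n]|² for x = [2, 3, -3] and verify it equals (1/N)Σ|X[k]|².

Time domain:
Σ|x[n]|² = |2|² + |3|² + |-3|² = 22.0000

Frequency domain:
(1/3)Σ|X[k]|² = (1/3)(|2|² + |2.0000-5.1962i|² + |2.0000+5.1962i|²) = (1/3)·66.0000 = 22.0000

Both sides agree, confirming Parseval's theorem.

Σ|x[n]|² = (1/N)Σ|X[k]|² = 22.0000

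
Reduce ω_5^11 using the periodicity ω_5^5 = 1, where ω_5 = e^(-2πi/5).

Since ω_5^5 = 1, powers reduce modulo 5.
11 mod 5 = 1
So ω_5^11 = ω_5^1 = e^(-2πi·1/5)

ω_5^11 = ω_5^1 = 0.3090-0.9511i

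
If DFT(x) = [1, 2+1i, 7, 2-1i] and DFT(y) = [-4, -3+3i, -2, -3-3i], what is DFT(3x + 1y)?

By linearity: DFT(3x + 1y) = 3·DFT(x) + 1·DFT(y)
= 3·[1, 2+1i, 7, 2-1i] + 1·[-4, -3+3i, -2, -3-3i]

Computing element-wise:
Z[0] = 3·(1) + 1·(-4) = -1
Z[1] = 3·(2+1i) + 1·(-3+3i) = 3+6i
Z[2] = 3·(7) + 1·(-2) = 19
Z[3] = 3·(2-1i) + 1·(-3-3i) = 3-6i

DFT(3x + 1y) = 3·X + 1·Y = [-1, 3+6i, 19, 3-6i]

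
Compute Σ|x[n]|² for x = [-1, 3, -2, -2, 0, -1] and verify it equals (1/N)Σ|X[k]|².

Time domain:
Σ|x[n]|² = |-1|² + |3|² + |-2|² + |-2|² + |0|² + |-1|² = 19.0000

Frequency domain:
(1/6)Σ|X[k]|² = (1/6)(|-3|² + |3.0000-1.7321i|² + |-3.0000-5.1962i|² + |-3|² + |-3.0000+5.1962i|² + |3.0000+1.7321i|²) = (1/6)·114.0000 = 19.0000

Both sides agree, confirming Parseval's theorem.

Σ|x[n]|² = (1/N)Σ|X[k]|² = 19.0000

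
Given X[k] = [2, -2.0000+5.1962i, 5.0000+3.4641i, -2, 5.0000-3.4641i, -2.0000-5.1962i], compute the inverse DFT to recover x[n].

x[n] = (1/6) Σ(k=0 to 5) X[k] · e^(2πikn/6)

Computing each x[n]:
x[0] = 1
x[1] = -3
x[2] = -1
x[3] = 3
x[4] = 0
x[5] = 2

x = [1, -3, -1, 3, 0, 2]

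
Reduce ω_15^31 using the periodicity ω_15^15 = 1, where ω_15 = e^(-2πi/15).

Since ω_15^15 = 1, powers reduce modulo 15.
31 mod 15 = 1
So ω_15^31 = ω_15^1 = e^(-2πi·1/15)

ω_15^31 = ω_15^1 = 0.9135-0.4067i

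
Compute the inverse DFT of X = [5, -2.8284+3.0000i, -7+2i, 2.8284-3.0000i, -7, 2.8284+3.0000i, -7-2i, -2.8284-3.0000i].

x[n] = (1/8) Σ(k=0 to 7) X[k] · e^(2πikn/8)

Computing each x[n]:
x[0] = -2
x[1] = 0
x[2] = 0
x[3] = 3
x[4] = -2
x[5] = 2
x[6] = 3
x[7] = 1

x = [-2, 0, 0, 3, -2, 2, 3, 1]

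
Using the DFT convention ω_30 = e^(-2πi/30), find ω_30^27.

ω_30^27 = e^(-2πi·27/30)
= cos(-2π·27/30) + i·sin(-2π·27/30)
= cos(-54π/30) + i·sin(-54π/30)

ω_30^27 = cos(-54π/30) + i·sin(-54π/30) = 0.8090+0.5878i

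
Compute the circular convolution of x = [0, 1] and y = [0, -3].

(x ⊛ y)[n] = Σ(m=0 to 1) x[m] · y[(n-m) mod 2]

Computing each output sample:
(x ⊛ y)[0] = -3
(x ⊛ y)[1] = 0

x ⊛ y = [-3, 0]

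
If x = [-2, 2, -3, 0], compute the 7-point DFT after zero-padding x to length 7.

Original 4-point DFT: [-3, 1-2i, -7, 1+2i]
Zero-padded 7-point DFT provides frequency interpolation.

DFT_7([x, 0, ...]) = [-3, -0.0855+1.3611i, 0.2579-3.2515i, -5.6724-3.2133i, -5.6724+3.2133i, 0.2579+3.2515i, -0.0855-1.3611i]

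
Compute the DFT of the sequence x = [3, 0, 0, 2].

X[k] = Σ(n=0 to 3) x[n] · ω_4^(nk)
where ω_4 = e^(-2πi/4)

Computing each X[k]:
X[0] = 5
X[1] = 3+2i
X[2] = 1
X[3] = 3-2i

X = [5, 3+2i, 1, 3-2i]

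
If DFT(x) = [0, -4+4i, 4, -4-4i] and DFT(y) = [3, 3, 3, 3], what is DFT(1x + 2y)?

By linearity: DFT(1x + 2y) = 1·DFT(x) + 2·DFT(y)
= 1·[0, -4+4i, 4, -4-4i] + 2·[3, 3, 3, 3]

Computing element-wise:
Z[0] = 1·(0) + 2·(3) = 6
Z[1] = 1·(-4+4i) + 2·(3) = 2+4i
Z[2] = 1·(4) + 2·(3) = 10
Z[3] = 1·(-4-4i) + 2·(3) = 2-4i

DFT(1x + 2y) = 1·X + 2·Y = [6, 2+4i, 10, 2-4i]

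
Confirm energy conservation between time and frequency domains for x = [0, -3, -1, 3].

Time domain:
Σ|x[n]|² = |0|² + |-3|² + |-1|² + |3|² = 19.0000

Frequency domain:
(1/4)Σ|X[k]|² = (1/4)(|-1|² + |1+6i|² + |-1|² + |1-6i|²) = (1/4)·76.0000 = 19.0000

Both sides agree, confirming Parseval's theorem.

Σ|x[n]|² = (1/N)Σ|X[k]|² = 19.0000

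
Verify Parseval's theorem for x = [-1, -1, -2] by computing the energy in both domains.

Time domain:
Σ|x[n]|² = |-1|² + |-1|² + |-2|² = 6.0000

Frequency domain:
(1/3)Σ|X[k]|² = (1/3)(|-4|² + |0.5000-0.8660i|² + |0.5000+0.8660i|²) = (1/3)·18.0000 = 6.0000

Both sides agree, confirming Parseval's theorem.

Σ|x[n]|² = (1/N)Σ|X[k]|² = 6.0000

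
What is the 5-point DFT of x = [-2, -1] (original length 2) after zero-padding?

Original 2-point DFT: [-3, -1]
Zero-padded 5-point DFT provides frequency interpolation.

DFT_5([x, 0, ...]) = [-3, -2.3090+0.9511i, -1.1910+0.5878i, -1.1910-0.5878i, -2.3090-0.9511i]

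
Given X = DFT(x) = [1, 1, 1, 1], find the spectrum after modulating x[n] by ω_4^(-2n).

Modulation property: DFT(ω_4^(-2n)·x[n]) = X[(k-2) mod 4], so circularly shift X by 2 positions.

X[k-2] = [1, 1, 1, 1]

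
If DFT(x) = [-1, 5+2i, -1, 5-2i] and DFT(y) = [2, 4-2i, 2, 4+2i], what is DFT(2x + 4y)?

By linearity: DFT(2x + 4y) = 2·DFT(x) + 4·DFT(y)
= 2·[-1, 5+2i, -1, 5-2i] + 4·[2, 4-2i, 2, 4+2i]

Computing element-wise:
Z[0] = 2·(-1) + 4·(2) = 6
Z[1] = 2·(5+2i) + 4·(4-2i) = 26-4i
Z[2] = 2·(-1) + 4·(2) = 6
Z[3] = 2·(5-2i) + 4·(4+2i) = 26+4i

DFT(2x + 4y) = 2·X + 4·Y = [6, 26-4i, 6, 26+4i]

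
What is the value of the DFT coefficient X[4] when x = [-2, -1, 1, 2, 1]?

X[4] = Σ(n=0 to 4) x[n] · ω_5^(4n) where ω_5 = e^(-2πi/5)
= (-2)·ω_5^0 + (-1)·ω_5^4 + (1)·ω_5^8 + (2)·ω_5^12 + (1)·ω_5^16

X[4] = -4.4271-2.4899i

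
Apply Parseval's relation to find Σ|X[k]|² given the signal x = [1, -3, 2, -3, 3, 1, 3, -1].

Parseval: Σ|x[n]|² = (1/N)Σ|X[k]|², so Σ|X[k]|² = N·Σ|x[n]|² = 8·43.0000

Σ|X[k]|² = N·Σ|x[n]|² = 8·43.0000 = 344.0000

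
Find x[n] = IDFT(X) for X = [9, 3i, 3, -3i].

x[n] = (1/4) Σ(k=0 to 3) X[k] · e^(2πikn/4)

Computing each x[n]:
x[0] = 3
x[1] = 0
x[2] = 3
x[3] = 3

x = [3, 0, 3, 3]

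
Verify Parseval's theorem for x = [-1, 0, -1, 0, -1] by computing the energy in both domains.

Time domain:
Σ|x[n]|² = |-1|² + |0|² + |-1|² + |0|² + |-1|² = 3.0000

Frequency domain:
(1/5)Σ|X[k]|² = (1/5)(|-3|² + |-0.5000-0.3633i|² + |-0.5000-1.5388i|² + |-0.5000+1.5388i|² + |-0.5000+0.3633i|²) = (1/5)·15.0000 = 3.0000

Both sides agree, confirming Parseval's theorem.

Σ|x[n]|² = (1/N)Σ|X[k]|² = 3.0000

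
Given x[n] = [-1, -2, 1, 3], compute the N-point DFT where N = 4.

X[k] = Σ(n=0 to 3) x[n] · ω_4^(nk)
where ω_4 = e^(-2πi/4)

Computing each X[k]:
X[0] = 1
X[1] = -2+5i
X[2] = -1
X[3] = -2-5i

X = [1, -2+5i, -1, -2-5i]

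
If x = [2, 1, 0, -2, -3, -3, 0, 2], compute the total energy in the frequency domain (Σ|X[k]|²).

Parseval: Σ|x[n]|² = (1/N)Σ|X[k]|², so Σ|X[k]|² = N·Σ|x[n]|² = 8·31.0000

Σ|X[k]|² = N·Σ|x[n]|² = 8·31.0000 = 248.0000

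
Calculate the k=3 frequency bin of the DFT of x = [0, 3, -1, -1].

X[3] = Σ(n=0 to 3) x[n] · ω_4^(3n) where ω_4 = e^(-2πi/4)
= (0)·ω_4^0 + (3)·ω_4^3 + (-1)·ω_4^6 + (-1)·ω_4^9

X[3] = 1+4i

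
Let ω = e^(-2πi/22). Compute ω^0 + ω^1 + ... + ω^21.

Sum of all nth roots of unity equals 0 for n > 1 (geometric series with r ≠ 1).

0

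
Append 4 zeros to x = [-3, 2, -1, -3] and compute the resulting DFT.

Original 4-point DFT: [-5, -2-5i, -3, -2+5i]
Zero-padded 8-point DFT provides frequency interpolation.

DFT_8([x, 0, ...]) = [-5, 0.5355+1.7071i, -2-5i, -6.5355-0.2929i, -3, -6.5355+0.2929i, -2+5i, 0.5355-1.7071i]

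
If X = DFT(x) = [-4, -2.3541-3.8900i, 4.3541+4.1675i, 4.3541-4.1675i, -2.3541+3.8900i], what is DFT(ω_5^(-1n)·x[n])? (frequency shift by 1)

Modulation property: DFT(ω_5^(-1n)·x[n]) = X[(k-1) mod 5], so circularly shift X by 1 positions.

X[k-1] = [-2.3541+3.8900i, -4, -2.3541-3.8900i, 4.3541+4.1675i, 4.3541-4.1675i]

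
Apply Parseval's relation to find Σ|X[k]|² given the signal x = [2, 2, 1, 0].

Parseval: Σ|x[n]|² = (1/N)Σ|X[k]|², so Σ|X[k]|² = N·Σ|x[n]|² = 4·9.0000

Σ|X[k]|² = N·Σ|x[n]|² = 4·9.0000 = 36.0000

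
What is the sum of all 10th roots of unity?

Sum of all nth roots of unity equals 0 for n > 1 (geometric series with r ≠ 1).

0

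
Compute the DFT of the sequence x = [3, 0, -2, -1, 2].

X[k] = Σ(n=0 to 4) x[n] · ω_5^(nk)
where ω_5 = e^(-2πi/5)

Computing each X[k]:
X[0] = 2
X[1] = 6.0451+2.4899i
X[2] = 0.4549+0.2245i
X[3] = 0.4549-0.2245i
X[4] = 6.0451-2.4899i

X = [2, 6.0451+2.4899i, 0.4549+0.2245i, 0.4549-0.2245i, 6.0451-2.4899i]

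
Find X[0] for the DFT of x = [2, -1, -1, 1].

X[0] = Σ(n=0 to 3) x[n] · ω_4^0 = Σ x[n]
= (2) + (-1) + (-1) + (1)

X[0] = 1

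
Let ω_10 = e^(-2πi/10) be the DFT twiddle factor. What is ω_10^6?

ω_10^6 = e^(-2πi·6/10)
= cos(-2π·6/10) + i·sin(-2π·6/10)
= cos(-12π/10) + i·sin(-12π/10)

ω_10^6 = cos(-12π/10) + i·sin(-12π/10) = -0.8090+0.5878i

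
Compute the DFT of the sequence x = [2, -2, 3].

X[k] = Σ(n=0 to 2) x[n] · ω_3^(nk)
where ω_3 = e^(-2πi/3)

Computing each X[k]:
X[0] = 3
X[1] = 1.5000+4.3301i
X[2] = 1.5000-4.3301i

X = [3, 1.5000+4.3301i, 1.5000-4.3301i]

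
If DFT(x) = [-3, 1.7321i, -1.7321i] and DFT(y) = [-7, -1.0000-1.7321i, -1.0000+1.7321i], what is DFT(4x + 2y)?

By linearity: DFT(4x + 2y) = 4·DFT(x) + 2·DFT(y)
= 4·[-3, 1.7321i, -1.7321i] + 2·[-7, -1.0000-1.7321i, -1.0000+1.7321i]

Computing element-wise:
Z[0] = 4·(-3) + 2·(-7) = -26
Z[1] = 4·(1.7321i) + 2·(-1.0000-1.7321i) = -2.0000+3.4642i
Z[2] = 4·(-1.7321i) + 2·(-1.0000+1.7321i) = -2.0000-3.4642i

DFT(4x + 2y) = 4·X + 2·Y = [-26, -2.0000+3.4642i, -2.0000-3.4642i]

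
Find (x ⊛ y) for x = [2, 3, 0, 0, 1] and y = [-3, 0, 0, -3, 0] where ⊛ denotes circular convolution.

(x ⊛ y)[n] = Σ(m=0 to 4) x[m] · y[(n-m) mod 5]

Computing each output sample:
(x ⊛ y)[0] = -6
(x ⊛ y)[1] = -9
(x ⊛ y)[2] = -3
(x ⊛ y)[3] = -6
(x ⊛ y)[4] = -12

x ⊛ y = [-6, -9, -3, -6, -12]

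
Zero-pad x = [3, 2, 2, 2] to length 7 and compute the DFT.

Original 4-point DFT: [9, 1, 1, 1]
Zero-padded 7-point DFT provides frequency interpolation.

DFT_7([x, 0, ...]) = [9, 2.0000-4.3813i, 2.0000+0.4816i, 2.0000-1.2540i, 2.0000+1.2540i, 2.0000-0.4816i, 2.0000+4.3813i]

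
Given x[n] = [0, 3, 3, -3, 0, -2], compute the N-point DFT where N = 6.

X[k] = Σ(n=0 to 5) x[n] · ω_6^(nk)
where ω_6 = e^(-2πi/6)

Computing each X[k]:
X[0] = 1
X[1] = 2.0000-6.9282i
X[2] = -5.0000-1.7321i
X[3] = 5
X[4] = -5.0000+1.7321i
X[5] = 2.0000+6.9282i

X = [1, 2.0000-6.9282i, -5.0000-1.7321i, 5, -5.0000+1.7321i, 2.0000+6.9282i]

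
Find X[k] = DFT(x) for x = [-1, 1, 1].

X[k] = Σ(n=0 to 2) x[n] · ω_3^(nk)
where ω_3 = e^(-2πi/3)

Computing each X[k]:
X[0] = 1
X[1] = -2
X[2] = -2

X = [1, -2, -2]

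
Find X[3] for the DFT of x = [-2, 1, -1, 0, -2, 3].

X[3] = Σ(n=0 to 5) x[n] · ω_6^(3n) where ω_6 = e^(-2πi/6)
= (-2)·ω_6^0 + (1)·ω_6^3 + (-1)·ω_6^6 + (0)·ω_6^9 + (-2)·ω_6^12 + (3)·ω_6^15

X[3] = -9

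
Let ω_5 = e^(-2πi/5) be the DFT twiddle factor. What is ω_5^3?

ω_5^3 = e^(-2πi·3/5)
= cos(-2π·3/5) + i·sin(-2π·3/5)
= cos(-6π/5) + i·sin(-6π/5)

ω_5^3 = cos(-6π/5) + i·sin(-6π/5) = -0.8090+0.5878i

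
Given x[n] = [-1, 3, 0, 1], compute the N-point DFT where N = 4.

X[k] = Σ(n=0 to 3) x[n] · ω_4^(nk)
where ω_4 = e^(-2πi/4)

Computing each X[k]:
X[0] = 3
X[1] = -1-2i
X[2] = -5
X[3] = -1+2i

X = [3, -1-2i, -5, -1+2i]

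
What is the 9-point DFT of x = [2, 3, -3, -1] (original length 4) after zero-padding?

Original 4-point DFT: [1, 5-4i, -3, 5+4i]
Zero-padded 9-point DFT provides frequency interpolation.

DFT_9([x, 0, ...]) = [1, 4.2772+1.8921i, 5.8400-2.7944i, 1.0000-5.1962i, -2.6172-2.0884i, -2.6172+2.0884i, 1.0000+5.1962i, 5.8400+2.7944i, 4.2772-1.8921i]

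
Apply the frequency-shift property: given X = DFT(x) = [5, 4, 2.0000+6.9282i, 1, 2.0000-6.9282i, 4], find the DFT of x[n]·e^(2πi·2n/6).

Modulation property: DFT(ω_6^(-2n)·x[n]) = X[(k-2) mod 6], so circularly shift X by 2 positions.

X[k-2] = [2.0000-6.9282i, 4, 5, 4, 2.0000+6.9282i, 1]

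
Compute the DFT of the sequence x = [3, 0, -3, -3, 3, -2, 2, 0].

X[k] = Σ(n=0 to 7) x[n] · ω_8^(nk)
where ω_8 = e^(-2πi/8)

Computing each X[k]:
X[0] = 0
X[1] = 3.5355+5.7071i
X[2] = 7-1i
X[3] = -3.5355-4.2929i
X[4] = 10
X[5] = -3.5355+4.2929i
X[6] = 7+1i
X[7] = 3.5355-5.7071i

X = [0, 3.5355+5.7071i, 7-1i, -3.5355-4.2929i, 10, -3.5355+4.2929i, 7+1i, 3.5355-5.7071i]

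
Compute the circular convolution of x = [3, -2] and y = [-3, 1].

(x ⊛ y)[n] = Σ(m=0 to 1) x[m] · y[(n-m) mod 2]

Computing each output sample:
(x ⊛ y)[0] = -11
(x ⊛ y)[1] = 9

x ⊛ y = [-11, 9]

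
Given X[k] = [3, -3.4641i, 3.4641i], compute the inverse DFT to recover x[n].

x[n] = (1/3) Σ(k=0 to 2) X[k] · e^(2πikn/3)

Computing each x[n]:
x[0] = 1
x[1] = 3
x[2] = -1

x = [1, 3, -1]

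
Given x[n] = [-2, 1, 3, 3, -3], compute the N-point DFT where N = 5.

X[k] = Σ(n=0 to 4) x[n] · ω_5^(nk)
where ω_5 = e^(-2πi/5)

Computing each X[k]:
X[0] = 2
X[1] = -7.4721-3.8042i
X[2] = 1.4721-2.3511i
X[3] = 1.4721+2.3511i
X[4] = -7.4721+3.8042i

X = [2, -7.4721-3.8042i, 1.4721-2.3511i, 1.4721+2.3511i, -7.4721+3.8042i]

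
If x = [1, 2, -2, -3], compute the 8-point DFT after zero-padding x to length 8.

Original 4-point DFT: [-2, 3-5i, 0, 3+5i]
Zero-padded 8-point DFT provides frequency interpolation.

DFT_8([x, 0, ...]) = [-2, 4.5355+2.7071i, 3-5i, -2.5355-1.2929i, 0, -2.5355+1.2929i, 3+5i, 4.5355-2.7071i]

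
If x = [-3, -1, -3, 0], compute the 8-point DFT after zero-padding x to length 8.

Original 4-point DFT: [-7, 1i, -5, -1i]
Zero-padded 8-point DFT provides frequency interpolation.

DFT_8([x, 0, ...]) = [-7, -3.7071+3.7071i, 1i, -2.2929-2.2929i, -5, -2.2929+2.2929i, -1i, -3.7071-3.7071i]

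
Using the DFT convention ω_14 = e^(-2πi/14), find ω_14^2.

ω_14^2 = e^(-2πi·2/14)
= cos(-2π·2/14) + i·sin(-2π·2/14)
= cos(-4π/14) + i·sin(-4π/14)

ω_14^2 = cos(-4π/14) + i·sin(-4π/14) = 0.6235-0.7818i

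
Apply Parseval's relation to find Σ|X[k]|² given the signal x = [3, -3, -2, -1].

Parseval: Σ|x[n]|² = (1/N)Σ|X[k]|², so Σ|X[k]|² = N·Σ|x[n]|² = 4·23.0000

Σ|X[k]|² = N·Σ|x[n]|² = 4·23.0000 = 92.0000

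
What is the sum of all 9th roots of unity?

Sum of all nth roots of unity equals 0 for n > 1 (geometric series with r ≠ 1).

0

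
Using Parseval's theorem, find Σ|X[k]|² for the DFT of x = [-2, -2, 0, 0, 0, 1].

Parseval: Σ|x[n]|² = (1/N)Σ|X[k]|², so Σ|X[k]|² = N·Σ|x[n]|² = 6·9.0000

Σ|X[k]|² = N·Σ|x[n]|² = 6·9.0000 = 54.0000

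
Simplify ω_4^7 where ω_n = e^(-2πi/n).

Since ω_4^4 = 1, powers reduce modulo 4.
7 mod 4 = 3
So ω_4^7 = ω_4^3 = e^(-2πi·3/4)

ω_4^7 = ω_4^3 = 1i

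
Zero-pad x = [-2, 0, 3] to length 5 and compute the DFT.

Original 3-point DFT: [1, -3.5000+2.5981i, -3.5000-2.5981i]
Zero-padded 5-point DFT provides frequency interpolation.

DFT_5([x, 0, ...]) = [1, -4.4271-1.7634i, -1.0729+2.8532i, -1.0729-2.8532i, -4.4271+1.7634i]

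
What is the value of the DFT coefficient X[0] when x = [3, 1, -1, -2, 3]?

X[0] = Σ(n=0 to 4) x[n] · ω_5^0 = Σ x[n]
= (3) + (1) + (-1) + (-2) + (3)

X[0] = 4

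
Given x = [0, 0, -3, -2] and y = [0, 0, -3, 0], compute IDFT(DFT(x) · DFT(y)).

(x ⊛ y)[n] = Σ(m=0 to 3) x[m] · y[(n-m) mod 4]

Computing each output sample:
(x ⊛ y)[0] = 9
(x ⊛ y)[1] = 6
(x ⊛ y)[2] = 0
(x ⊛ y)[3] = 0

x ⊛ y = [9, 6, 0, 0]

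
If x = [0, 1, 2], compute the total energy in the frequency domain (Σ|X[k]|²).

Parseval: Σ|x[n]|² = (1/N)Σ|X[k]|², so Σ|X[k]|² = N·Σ|x[n]|² = 3·5.0000

Σ|X[k]|² = N·Σ|x[n]|² = 3·5.0000 = 15.0000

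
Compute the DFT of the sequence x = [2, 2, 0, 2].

X[k] = Σ(n=0 to 3) x[n] · ω_4^(nk)
where ω_4 = e^(-2πi/4)

Computing each X[k]:
X[0] = 6
X[1] = 2
X[2] = -2
X[3] = 2

X = [6, 2, -2, 2]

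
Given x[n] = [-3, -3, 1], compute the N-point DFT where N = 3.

X[k] = Σ(n=0 to 2) x[n] · ω_3^(nk)
where ω_3 = e^(-2πi/3)

Computing each X[k]:
X[0] = -5
X[1] = -2.0000+3.4641i
X[2] = -2.0000-3.4641i

X = [-5, -2.0000+3.4641i, -2.0000-3.4641i]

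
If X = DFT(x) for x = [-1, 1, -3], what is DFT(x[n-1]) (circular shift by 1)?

Time shift by 1: X_shifted[k] = ω_3^(1k) · X[k]
Shifted x = [-3, -1, 1]

DFT(x[n-1]) = [-3, -3.0000+1.7321i, -3.0000-1.7321i]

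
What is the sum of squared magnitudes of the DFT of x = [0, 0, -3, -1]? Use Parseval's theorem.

Parseval: Σ|x[n]|² = (1/N)Σ|X[k]|², so Σ|X[k]|² = N·Σ|x[n]|² = 4·10.0000

Σ|X[k]|² = N·Σ|x[n]|² = 4·10.0000 = 40.0000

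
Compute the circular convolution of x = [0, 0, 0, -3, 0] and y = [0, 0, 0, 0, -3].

(x ⊛ y)[n] = Σ(m=0 to 4) x[m] · y[(n-m) mod 5]

Computing each output sample:
(x ⊛ y)[0] = 0
(x ⊛ y)[1] = 0
(x ⊛ y)[2] = 9
(x ⊛ y)[3] = 0
(x ⊛ y)[4] = 0

x ⊛ y = [0, 0, 9, 0, 0]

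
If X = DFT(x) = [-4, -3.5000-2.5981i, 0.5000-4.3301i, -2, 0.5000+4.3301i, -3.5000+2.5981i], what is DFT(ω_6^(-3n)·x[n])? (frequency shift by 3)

Modulation property: DFT(ω_6^(-3n)·x[n]) = X[(k-3) mod 6], so circularly shift X by 3 positions.

X[k-3] = [-2, 0.5000+4.3301i, -3.5000+2.5981i, -4, -3.5000-2.5981i, 0.5000-4.3301i]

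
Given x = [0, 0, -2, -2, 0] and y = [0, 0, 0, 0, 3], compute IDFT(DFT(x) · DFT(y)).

(x ⊛ y)[n] = Σ(m=0 to 4) x[m] · y[(n-m) mod 5]

Computing each output sample:
(x ⊛ y)[0] = 0
(x ⊛ y)[1] = -6
(x ⊛ y)[2] = -6
(x ⊛ y)[3] = 0
(x ⊛ y)[4] = 0

x ⊛ y = [0, -6, -6, 0, 0]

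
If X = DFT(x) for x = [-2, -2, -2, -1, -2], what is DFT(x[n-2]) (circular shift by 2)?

Time shift by 2: X_shifted[k] = ω_5^(2k) · X[k]
Shifted x = [-1, -2, -2, -2, -2]

DFT(x[n-2]) = [-9, 1, 1, 1, 1]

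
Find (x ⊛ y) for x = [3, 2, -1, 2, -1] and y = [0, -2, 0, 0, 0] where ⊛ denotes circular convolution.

(x ⊛ y)[n] = Σ(m=0 to 4) x[m] · y[(n-m) mod 5]

Computing each output sample:
(x ⊛ y)[0] = 2
(x ⊛ y)[1] = -6
(x ⊛ y)[2] = -4
(x ⊛ y)[3] = 2
(x ⊛ y)[4] = -4

x ⊛ y = [2, -6, -4, 2, -4]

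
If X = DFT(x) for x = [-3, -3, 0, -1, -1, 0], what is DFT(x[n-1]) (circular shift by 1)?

Time shift by 1: X_shifted[k] = ω_6^(1k) · X[k]
Shifted x = [0, -3, -3, 0, -1, -1]

DFT(x[n-1]) = [-8, 3.4641i, 4, 0, 4, -3.4641i]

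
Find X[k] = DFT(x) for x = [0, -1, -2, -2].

X[k] = Σ(n=0 to 3) x[n] · ω_4^(nk)
where ω_4 = e^(-2πi/4)

Computing each X[k]:
X[0] = -5
X[1] = 2-1i
X[2] = 1
X[3] = 2+1i

X = [-5, 2-1i, 1, 2+1i]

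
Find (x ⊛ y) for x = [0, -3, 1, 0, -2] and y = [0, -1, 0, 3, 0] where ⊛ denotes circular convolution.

(x ⊛ y)[n] = Σ(m=0 to 4) x[m] · y[(n-m) mod 5]

Computing each output sample:
(x ⊛ y)[0] = 5
(x ⊛ y)[1] = 0
(x ⊛ y)[2] = -3
(x ⊛ y)[3] = -1
(x ⊛ y)[4] = -9

x ⊛ y = [5, 0, -3, -1, -9]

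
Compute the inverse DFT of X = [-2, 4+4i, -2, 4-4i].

x[n] = (1/4) Σ(k=0 to 3) X[k] · e^(2πikn/4)

Computing each x[n]:
x[0] = 1
x[1] = -2
x[2] = -3
x[3] = 2

x = [1, -2, -3, 2]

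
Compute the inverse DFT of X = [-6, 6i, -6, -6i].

x[n] = (1/4) Σ(k=0 to 3) X[k] · e^(2πikn/4)

Computing each x[n]:
x[0] = -3
x[1] = -3
x[2] = -3
x[3] = 3

x = [-3, -3, -3, 3]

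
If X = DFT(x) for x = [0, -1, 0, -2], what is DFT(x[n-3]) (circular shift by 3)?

Time shift by 3: X_shifted[k] = ω_4^(3k) · X[k]
Shifted x = [-1, 0, -2, 0]

DFT(x[n-3]) = [-3, 1, -3, 1]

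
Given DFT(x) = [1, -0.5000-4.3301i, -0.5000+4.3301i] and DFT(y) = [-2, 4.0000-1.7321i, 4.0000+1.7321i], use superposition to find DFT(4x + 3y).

By linearity: DFT(4x + 3y) = 4·DFT(x) + 3·DFT(y)
= 4·[1, -0.5000-4.3301i, -0.5000+4.3301i] + 3·[-2, 4.0000-1.7321i, 4.0000+1.7321i]

Computing element-wise:
Z[0] = 4·(1) + 3·(-2) = -2
Z[1] = 4·(-0.5000-4.3301i) + 3·(4.0000-1.7321i) = 10.0000-22.5167i
Z[2] = 4·(-0.5000+4.3301i) + 3·(4.0000+1.7321i) = 10.0000+22.5167i

DFT(4x + 3y) = 4·X + 3·Y = [-2, 10.0000-22.5167i, 10.0000+22.5167i]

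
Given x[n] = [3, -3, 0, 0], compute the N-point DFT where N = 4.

X[k] = Σ(n=0 to 3) x[n] · ω_4^(nk)
where ω_4 = e^(-2πi/4)

Computing each X[k]:
X[0] = 0
X[1] = 3+3i
X[2] = 6
X[3] = 3-3i

X = [0, 3+3i, 6, 3-3i]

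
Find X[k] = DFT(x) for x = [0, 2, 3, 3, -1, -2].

X[k] = Σ(n=0 to 5) x[n] · ω_6^(nk)
where ω_6 = e^(-2πi/6)

Computing each X[k]:
X[0] = 5
X[1] = -4.0000-6.9282i
X[2] = 2
X[3] = -1
X[4] = 2
X[5] = -4.0000+6.9282i

X = [5, -4.0000-6.9282i, 2, -1, 2, -4.0000+6.9282i]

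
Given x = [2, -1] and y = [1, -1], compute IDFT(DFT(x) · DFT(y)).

(x ⊛ y)[n] = Σ(m=0 to 1) x[m] · y[(n-m) mod 2]

Computing each output sample:
(x ⊛ y)[0] = 3
(x ⊛ y)[1] = -3

x ⊛ y = [3, -3]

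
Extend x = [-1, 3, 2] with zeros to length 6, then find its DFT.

Original 3-point DFT: [4, -3.5000-0.8660i, -3.5000+0.8660i]
Zero-padded 6-point DFT provides frequency interpolation.

DFT_6([x, 0, ...]) = [4, -0.5000-4.3301i, -3.5000-0.8660i, -2, -3.5000+0.8660i, -0.5000+4.3301i]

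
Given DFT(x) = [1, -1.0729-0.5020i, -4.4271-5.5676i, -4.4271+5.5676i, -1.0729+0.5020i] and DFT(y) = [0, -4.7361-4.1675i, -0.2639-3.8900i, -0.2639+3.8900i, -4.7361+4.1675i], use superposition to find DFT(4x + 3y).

By linearity: DFT(4x + 3y) = 4·DFT(x) + 3·DFT(y)
= 4·[1, -1.0729-0.5020i, -4.4271-5.5676i, -4.4271+5.5676i, -1.0729+0.5020i] + 3·[0, -4.7361-4.1675i, -0.2639-3.8900i, -0.2639+3.8900i, -4.7361+4.1675i]

Computing element-wise:
Z[0] = 4·(1) + 3·(0) = 4
Z[1] = 4·(-1.0729-0.5020i) + 3·(-4.7361-4.1675i) = -18.4999-14.5105i
Z[2] = 4·(-4.4271-5.5676i) + 3·(-0.2639-3.8900i) = -18.5001-33.9404i
Z[3] = 4·(-4.4271+5.5676i) + 3·(-0.2639+3.8900i) = -18.5001+33.9404i
Z[4] = 4·(-1.0729+0.5020i) + 3·(-4.7361+4.1675i) = -18.4999+14.5105i

DFT(4x + 3y) = 4·X + 3·Y = [4, -18.4999-14.5105i, -18.5001-33.9404i, -18.5001+33.9404i, -18.4999+14.5105i]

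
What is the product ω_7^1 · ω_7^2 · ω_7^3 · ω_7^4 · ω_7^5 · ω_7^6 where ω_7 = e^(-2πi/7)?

The primitive 7th roots of unity are ω_7^k for k coprime to 7: k ∈ {1, 2, 3, 4, 5, 6}
Their product equals the constant term of the cyclotomic polynomial Φ_7(x) up to sign.
For n ≥ 3, the product of all primitive nth roots of unity is 1. (For n=1 it is 1; for n=2 it is -1.)

1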